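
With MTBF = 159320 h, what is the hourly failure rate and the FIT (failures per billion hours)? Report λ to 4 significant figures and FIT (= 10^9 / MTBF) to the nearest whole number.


Formula: λ = 1 / MTBF; FIT = λ × 1e9 = 1e9 / MTBF
λ = 1 / 159320 ≈ 6.277e-06 failures/hour
FIT = 1e9 / 159320 ≈ 6277 failures per 1e9 hours (nearest whole number)

λ = 6.277e-06 /h, FIT = 6277


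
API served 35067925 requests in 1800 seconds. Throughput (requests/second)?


Formula: throughput = requests / seconds
throughput = 35067925 / 1800
throughput = 19482.18 requests/second

19482.18 requests/second


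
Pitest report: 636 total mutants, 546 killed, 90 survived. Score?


Mutation score = killed / total * 100
Mutation score = 546 / 636 * 100
Mutation score = 85.85%

85.85%


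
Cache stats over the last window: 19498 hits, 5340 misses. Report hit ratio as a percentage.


Formula: hit rate = hits / (hits + misses) * 100
hit rate = 19498 / (19498 + 5340) * 100
hit rate = 19498 / 24838 * 100
hit rate = 78.5%

78.5%


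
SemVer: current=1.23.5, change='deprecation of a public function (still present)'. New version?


Current: 1.23.5
Change category: 'deprecation of a public function (still present)' → minor bump
SemVer rule: minor bump → increment MINOR, reset PATCH to 0 (MAJOR unchanged)
New: 1.24.0

1.24.0


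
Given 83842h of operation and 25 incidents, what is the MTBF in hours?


Formula: MTBF = Total operating time / Number of failures
MTBF = 83842 / 25
MTBF = 3353.68 hours

3353.68 hours


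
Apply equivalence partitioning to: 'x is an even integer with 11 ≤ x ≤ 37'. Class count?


Constraint: even integers in [11, 37]
Class 1: x < 11 — out-of-range invalid
Class 2: x in [11,37] but odd — wrong type invalid
Class 3: x in [11,37] and even — valid
Class 4: x > 37 — out-of-range invalid
Total equivalence classes: 4

4 equivalence classes


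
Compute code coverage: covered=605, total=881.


Coverage = covered / total * 100
Coverage = 605 / 881 * 100
Coverage = 68.67%

68.67%


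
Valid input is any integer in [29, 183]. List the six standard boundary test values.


Range: [29, 183]
Boundaries: just below min, min, min+1, max-1, max, just above max
Values: [28, 29, 30, 182, 183, 184]

[28, 29, 30, 182, 183, 184]


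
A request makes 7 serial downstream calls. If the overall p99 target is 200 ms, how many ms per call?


Formula: per_stage = total_budget / stages
per_stage = 200 / 7
per_stage = 28.57 ms

28.57 ms


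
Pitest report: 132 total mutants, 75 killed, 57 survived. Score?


Mutation score = killed / total * 100
Mutation score = 75 / 132 * 100
Mutation score = 56.82%

56.82%


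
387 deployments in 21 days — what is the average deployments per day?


Formula: deployments per day = releases / days
= 387 / 21
= 18.429 deploys/day
(equivalently, 129.0 deploys/week)

18.429 deploys/day


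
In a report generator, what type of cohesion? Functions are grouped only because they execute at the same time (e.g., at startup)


Reasoning: Related by timing only
Type: Temporal cohesion

Temporal cohesion


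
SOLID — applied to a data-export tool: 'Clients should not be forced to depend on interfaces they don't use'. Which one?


This describes the Interface Segregation Principle (ISP)

Interface Segregation Principle (ISP)


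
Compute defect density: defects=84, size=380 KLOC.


Defect density = defects / KLOC
Defect density = 84 / 380
Defect density = 0.221 defects/KLOC

0.221 defects/KLOC


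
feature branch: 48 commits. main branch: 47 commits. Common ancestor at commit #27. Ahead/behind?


Common ancestor: commit #27
feature commits after divergence: 48 - 27 = 21
main commits after divergence: 47 - 27 = 20
feature is 21 commits ahead of main
main is 20 commits ahead of feature

feature ahead: 21, main ahead: 20


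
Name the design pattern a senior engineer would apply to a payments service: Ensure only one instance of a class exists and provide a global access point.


This matches the Singleton pattern

Singleton


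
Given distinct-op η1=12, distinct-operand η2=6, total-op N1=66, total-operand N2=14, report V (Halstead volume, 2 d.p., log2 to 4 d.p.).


Formula: V = N * log2(η), where N = N1 + N2 and η = η1 + η2
η = 12 + 6 = 18
N = 66 + 14 = 80
log2(18) ≈ 4.1699
V = 80 * 4.1699 = 333.59

333.59


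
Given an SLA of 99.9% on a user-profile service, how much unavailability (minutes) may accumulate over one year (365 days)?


Formula: allowed downtime = period * (100 - SLA) / 100
Period (year (365 days)) = 525600 minutes
Unavailability fraction = (100 - 99.9) / 100
Allowed downtime = 525600 * (100 - 99.9) / 100
Allowed downtime = 525.6 minutes

525.6 minutes


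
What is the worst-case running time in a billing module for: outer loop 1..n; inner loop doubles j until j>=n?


Reasoning: linear outer times logarithmic inner
Complexity: O(n log n)

O(n log n)


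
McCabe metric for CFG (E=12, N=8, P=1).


Formula: V(G) = E - N + 2P
V(G) = 12 - 8 + 2*1
V(G) = 4 + 2
V(G) = 6

6


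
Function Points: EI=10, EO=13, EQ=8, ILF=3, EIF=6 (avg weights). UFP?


UFP = EI*4 + EO*5 + EQ*4 + ILF*10 + EIF*7
UFP = 10*4 + 13*5 + 8*4 + 3*10 + 6*7
UFP = 40 + 65 + 32 + 30 + 42
UFP = 209

209


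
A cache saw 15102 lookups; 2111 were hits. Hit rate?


Formula: hit rate = hits / (hits + misses) * 100
hit rate = 2111 / (2111 + 12991) * 100
hit rate = 2111 / 15102 * 100
hit rate = 13.98%

13.98%


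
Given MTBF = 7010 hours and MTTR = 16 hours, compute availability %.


Availability = MTBF / (MTBF + MTTR)
Availability = 7010 / (7010 + 16)
Availability = 7010 / 7026
Availability = 99.7723%

99.7723%


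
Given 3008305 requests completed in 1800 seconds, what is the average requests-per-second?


Formula: throughput = requests / seconds
throughput = 3008305 / 1800
throughput = 1671.28 requests/second

1671.28 requests/second


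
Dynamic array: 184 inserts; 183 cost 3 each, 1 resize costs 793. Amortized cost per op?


Formula: Amortized cost = Total cost / Operations
Total cost = (183 * 3) + (1 * 793)
Total cost = 549 + 793 = 1342
Amortized = 1342 / 184 = 7.2935

7.2935


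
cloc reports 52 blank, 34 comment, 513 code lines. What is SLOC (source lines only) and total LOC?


Total LOC = blank + comment + code
Total LOC = 52 + 34 + 513 = 599
SLOC (source only) = code = 513

Total LOC: 599, SLOC: 513


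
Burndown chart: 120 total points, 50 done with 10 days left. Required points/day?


Formula: Required rate = Remaining points / Days left
Remaining = 120 - 50 = 70 points
Required rate = 70 / 10 = 7.0 points/day

7.0 points/day


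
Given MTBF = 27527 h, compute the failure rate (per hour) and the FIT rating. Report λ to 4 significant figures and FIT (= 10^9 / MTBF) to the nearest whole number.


Formula: λ = 1 / MTBF; FIT = λ × 1e9 = 1e9 / MTBF
λ = 1 / 27527 ≈ 3.633e-05 failures/hour
FIT = 1e9 / 27527 ≈ 36328 failures per 1e9 hours (nearest whole number)

λ = 3.633e-05 /h, FIT = 36328


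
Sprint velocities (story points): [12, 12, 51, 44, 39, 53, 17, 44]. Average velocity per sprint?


Formula: Avg velocity = Total points / Number of sprints
Points: [12, 12, 51, 44, 39, 53, 17, 44]
Sum = 12 + 12 + 51 + 44 + 39 + 53 + 17 + 44 = 272
Avg velocity = 272 / 8 = 34.0 points/sprint

34.0 points/sprint


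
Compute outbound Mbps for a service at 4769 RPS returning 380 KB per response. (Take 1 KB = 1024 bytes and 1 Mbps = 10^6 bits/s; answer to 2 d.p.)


Formula: Mbps = payload_bytes * RPS * 8 / 1e6
Payload per request = 380 KB = 380 * 1024 = 389120 bytes
Total bytes/sec = 389120 * 4769 = 1855713280
Total bits/sec = 1855713280 * 8 = 14845706240
Mbps = 14845706240 / 1e6 = 14845.71

14845.71 Mbps


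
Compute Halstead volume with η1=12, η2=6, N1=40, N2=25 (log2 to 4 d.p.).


Formula: V = N * log2(η), where N = N1 + N2 and η = η1 + η2
η = 12 + 6 = 18
N = 40 + 25 = 65
log2(18) ≈ 4.1699
V = 65 * 4.1699 = 271.04

271.04


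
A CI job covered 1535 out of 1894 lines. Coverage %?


Coverage = covered / total * 100
Coverage = 1535 / 1894 * 100
Coverage = 81.05%

81.05%


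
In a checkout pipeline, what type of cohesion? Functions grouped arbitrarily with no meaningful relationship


Reasoning: Worst: random grouping
Type: Coincidental cohesion

Coincidental cohesion


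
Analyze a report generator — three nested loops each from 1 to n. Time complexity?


Reasoning: three levels of nesting over n
Complexity: O(n^3)

O(n^3)


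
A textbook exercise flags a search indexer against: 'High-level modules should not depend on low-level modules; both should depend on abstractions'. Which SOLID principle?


This describes the Dependency Inversion Principle (DIP)

Dependency Inversion Principle (DIP)


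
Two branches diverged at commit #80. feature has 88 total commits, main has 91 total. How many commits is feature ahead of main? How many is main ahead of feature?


Common ancestor: commit #80
feature commits after divergence: 88 - 80 = 8
main commits after divergence: 91 - 80 = 11
feature is 8 commits ahead of main
main is 11 commits ahead of feature

feature ahead: 8, main ahead: 11


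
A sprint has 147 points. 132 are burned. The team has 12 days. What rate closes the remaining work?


Formula: Required rate = Remaining points / Days left
Remaining = 147 - 132 = 15 points
Required rate = 15 / 12 = 1.25 points/day

1.25 points/day


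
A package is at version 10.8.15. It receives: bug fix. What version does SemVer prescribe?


Current: 10.8.15
Change category: 'bug fix' → patch bump
SemVer rule: patch bump → increment PATCH (MAJOR and MINOR unchanged)
New: 10.8.16

10.8.16


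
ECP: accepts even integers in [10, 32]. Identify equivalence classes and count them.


Constraint: even integers in [10, 32]
Class 1: x < 10 — out-of-range invalid
Class 2: x in [10,32] but odd — wrong type invalid
Class 3: x in [10,32] and even — valid
Class 4: x > 32 — out-of-range invalid
Total equivalence classes: 4

4 equivalence classes


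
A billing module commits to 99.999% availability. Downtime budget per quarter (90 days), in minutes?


Formula: allowed downtime = period * (100 - SLA) / 100
Period (quarter (90 days)) = 129600 minutes
Unavailability fraction = (100 - 99.999) / 100
Allowed downtime = 129600 * (100 - 99.999) / 100
Allowed downtime = 1.296 minutes

1.296 minutes


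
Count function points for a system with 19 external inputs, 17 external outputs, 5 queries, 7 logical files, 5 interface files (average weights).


UFP = EI*4 + EO*5 + EQ*4 + ILF*10 + EIF*7
UFP = 19*4 + 17*5 + 5*4 + 7*10 + 5*7
UFP = 76 + 85 + 20 + 70 + 35
UFP = 286

286


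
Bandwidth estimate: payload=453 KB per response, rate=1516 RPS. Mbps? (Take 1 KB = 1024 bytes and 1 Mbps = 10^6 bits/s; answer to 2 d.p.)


Formula: Mbps = payload_bytes * RPS * 8 / 1e6
Payload per request = 453 KB = 453 * 1024 = 463872 bytes
Total bytes/sec = 463872 * 1516 = 703229952
Total bits/sec = 703229952 * 8 = 5625839616
Mbps = 5625839616 / 1e6 = 5625.84

5625.84 Mbps


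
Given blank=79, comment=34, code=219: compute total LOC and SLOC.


Total LOC = blank + comment + code
Total LOC = 79 + 34 + 219 = 332
SLOC (source only) = code = 219

Total LOC: 332, SLOC: 219


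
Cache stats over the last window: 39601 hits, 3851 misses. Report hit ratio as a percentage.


Formula: hit rate = hits / (hits + misses) * 100
hit rate = 39601 / (39601 + 3851) * 100
hit rate = 39601 / 43452 * 100
hit rate = 91.14%

91.14%


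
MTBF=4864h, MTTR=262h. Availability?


Availability = MTBF / (MTBF + MTTR)
Availability = 4864 / (4864 + 262)
Availability = 4864 / 5126
Availability = 94.8888%

94.8888%


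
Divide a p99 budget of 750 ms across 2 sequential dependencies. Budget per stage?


Formula: per_stage = total_budget / stages
per_stage = 750 / 2
per_stage = 375.0 ms

375.0 ms


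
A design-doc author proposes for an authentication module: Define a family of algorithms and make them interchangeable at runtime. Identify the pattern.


This matches the Strategy pattern

Strategy


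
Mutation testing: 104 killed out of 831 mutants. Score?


Mutation score = killed / total * 100
Mutation score = 104 / 831 * 100
Mutation score = 12.52%

12.52%


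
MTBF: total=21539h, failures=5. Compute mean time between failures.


Formula: MTBF = Total operating time / Number of failures
MTBF = 21539 / 5
MTBF = 4307.8 hours

4307.8 hours


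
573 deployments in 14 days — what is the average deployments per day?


Formula: deployments per day = releases / days
= 573 / 14
= 40.929 deploys/day
(equivalently, 286.5 deploys/week)

40.929 deploys/day


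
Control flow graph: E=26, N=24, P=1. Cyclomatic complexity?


Formula: V(G) = E - N + 2P
V(G) = 26 - 24 + 2*1
V(G) = 2 + 2
V(G) = 4

4


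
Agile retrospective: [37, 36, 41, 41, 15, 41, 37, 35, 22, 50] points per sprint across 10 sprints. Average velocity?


Formula: Avg velocity = Total points / Number of sprints
Points: [37, 36, 41, 41, 15, 41, 37, 35, 22, 50]
Sum = 37 + 36 + 41 + 41 + 15 + 41 + 37 + 35 + 22 + 50 = 355
Avg velocity = 355 / 10 = 35.5 points/sprint

35.5 points/sprint


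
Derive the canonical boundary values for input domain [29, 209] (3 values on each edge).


Range: [29, 209]
Boundaries: just below min, min, min+1, max-1, max, just above max
Values: [28, 29, 30, 208, 209, 210]

[28, 29, 30, 208, 209, 210]


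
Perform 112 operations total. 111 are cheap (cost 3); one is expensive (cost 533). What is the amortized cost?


Formula: Amortized cost = Total cost / Operations
Total cost = (111 * 3) + (1 * 533)
Total cost = 333 + 533 = 866
Amortized = 866 / 112 = 7.7321

7.7321


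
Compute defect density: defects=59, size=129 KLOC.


Defect density = defects / KLOC
Defect density = 59 / 129
Defect density = 0.457 defects/KLOC

0.457 defects/KLOC


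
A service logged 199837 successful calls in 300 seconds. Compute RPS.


Formula: throughput = requests / seconds
throughput = 199837 / 300
throughput = 666.12 requests/second

666.12 requests/second


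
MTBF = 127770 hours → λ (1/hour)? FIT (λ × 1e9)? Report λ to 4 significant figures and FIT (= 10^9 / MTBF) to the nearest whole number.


Formula: λ = 1 / MTBF; FIT = λ × 1e9 = 1e9 / MTBF
λ = 1 / 127770 ≈ 7.827e-06 failures/hour
FIT = 1e9 / 127770 ≈ 7827 failures per 1e9 hours (nearest whole number)

λ = 7.827e-06 /h, FIT = 7827


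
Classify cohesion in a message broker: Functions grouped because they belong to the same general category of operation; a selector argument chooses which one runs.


Reasoning: Grouped by category of activity, not by data or sequence
Type: Logical cohesion

Logical cohesion


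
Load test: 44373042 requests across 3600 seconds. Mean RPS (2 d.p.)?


Formula: throughput = requests / seconds
throughput = 44373042 / 3600
throughput = 12325.85 requests/second

12325.85 requests/second


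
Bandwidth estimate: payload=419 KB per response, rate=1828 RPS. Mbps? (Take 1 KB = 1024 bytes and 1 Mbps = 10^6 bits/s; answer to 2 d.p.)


Formula: Mbps = payload_bytes * RPS * 8 / 1e6
Payload per request = 419 KB = 419 * 1024 = 429056 bytes
Total bytes/sec = 429056 * 1828 = 784314368
Total bits/sec = 784314368 * 8 = 6274514944
Mbps = 6274514944 / 1e6 = 6274.51

6274.51 Mbps


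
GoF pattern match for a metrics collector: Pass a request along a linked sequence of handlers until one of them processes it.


This matches the Chain of Responsibility pattern

Chain of Responsibility


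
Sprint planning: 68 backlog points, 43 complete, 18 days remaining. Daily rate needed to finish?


Formula: Required rate = Remaining points / Days left
Remaining = 68 - 43 = 25 points
Required rate = 25 / 18 = 1.39 points/day

1.39 points/day


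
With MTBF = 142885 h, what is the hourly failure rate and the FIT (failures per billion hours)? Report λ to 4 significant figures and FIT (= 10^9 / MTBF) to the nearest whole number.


Formula: λ = 1 / MTBF; FIT = λ × 1e9 = 1e9 / MTBF
λ = 1 / 142885 ≈ 6.999e-06 failures/hour
FIT = 1e9 / 142885 ≈ 6999 failures per 1e9 hours (nearest whole number)

λ = 6.999e-06 /h, FIT = 6999


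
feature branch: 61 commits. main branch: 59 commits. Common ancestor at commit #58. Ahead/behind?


Common ancestor: commit #58
feature commits after divergence: 61 - 58 = 3
main commits after divergence: 59 - 58 = 1
feature is 3 commits ahead of main
main is 1 commits ahead of feature

feature ahead: 3, main ahead: 1


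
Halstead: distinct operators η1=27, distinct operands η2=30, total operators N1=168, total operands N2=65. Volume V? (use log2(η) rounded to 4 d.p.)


Formula: V = N * log2(η), where N = N1 + N2 and η = η1 + η2
η = 27 + 30 = 57
N = 168 + 65 = 233
log2(57) ≈ 5.8329
V = 233 * 5.8329 = 1359.07

1359.07


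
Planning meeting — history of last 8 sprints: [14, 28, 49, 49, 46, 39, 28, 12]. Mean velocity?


Formula: Avg velocity = Total points / Number of sprints
Points: [14, 28, 49, 49, 46, 39, 28, 12]
Sum = 14 + 28 + 49 + 49 + 46 + 39 + 28 + 12 = 265
Avg velocity = 265 / 8 = 33.13 points/sprint

33.13 points/sprint


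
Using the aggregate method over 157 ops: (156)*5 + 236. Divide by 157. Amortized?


Formula: Amortized cost = Total cost / Operations
Total cost = (156 * 5) + (1 * 236)
Total cost = 780 + 236 = 1016
Amortized = 1016 / 157 = 6.4713

6.4713


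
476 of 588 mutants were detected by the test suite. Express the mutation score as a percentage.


Mutation score = killed / total * 100
Mutation score = 476 / 588 * 100
Mutation score = 80.95%

80.95%


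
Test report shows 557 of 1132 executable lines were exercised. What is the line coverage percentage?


Coverage = covered / total * 100
Coverage = 557 / 1132 * 100
Coverage = 49.2%

49.2%


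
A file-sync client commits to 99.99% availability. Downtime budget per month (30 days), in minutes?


Formula: allowed downtime = period * (100 - SLA) / 100
Period (month (30 days)) = 43200 minutes
Unavailability fraction = (100 - 99.99) / 100
Allowed downtime = 43200 * (100 - 99.99) / 100
Allowed downtime = 4.32 minutes

4.32 minutes


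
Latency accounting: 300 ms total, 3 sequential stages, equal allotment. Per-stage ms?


Formula: per_stage = total_budget / stages
per_stage = 300 / 3
per_stage = 100.0 ms

100.0 ms


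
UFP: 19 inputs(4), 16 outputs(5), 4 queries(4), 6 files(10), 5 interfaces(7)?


UFP = EI*4 + EO*5 + EQ*4 + ILF*10 + EIF*7
UFP = 19*4 + 16*5 + 4*4 + 6*10 + 5*7
UFP = 76 + 80 + 16 + 60 + 35
UFP = 267

267


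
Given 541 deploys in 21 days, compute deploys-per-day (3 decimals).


Formula: deployments per day = releases / days
= 541 / 21
= 25.762 deploys/day
(equivalently, 180.33 deploys/week)

25.762 deploys/day


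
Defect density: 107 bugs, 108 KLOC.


Defect density = defects / KLOC
Defect density = 107 / 108
Defect density = 0.991 defects/KLOC

0.991 defects/KLOC


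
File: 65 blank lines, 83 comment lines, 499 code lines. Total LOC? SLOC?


Total LOC = blank + comment + code
Total LOC = 65 + 83 + 499 = 647
SLOC (source only) = code = 499

Total LOC: 647, SLOC: 499


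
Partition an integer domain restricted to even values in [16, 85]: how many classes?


Constraint: even integers in [16, 85]
Class 1: x < 16 — out-of-range invalid
Class 2: x in [16,85] but odd — wrong type invalid
Class 3: x in [16,85] and even — valid
Class 4: x > 85 — out-of-range invalid
Total equivalence classes: 4

4 equivalence classes


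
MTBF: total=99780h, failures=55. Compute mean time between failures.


Formula: MTBF = Total operating time / Number of failures
MTBF = 99780 / 55
MTBF = 1814.18 hours

1814.18 hours


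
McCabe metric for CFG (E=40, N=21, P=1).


Formula: V(G) = E - N + 2P
V(G) = 40 - 21 + 2*1
V(G) = 19 + 2
V(G) = 21

21


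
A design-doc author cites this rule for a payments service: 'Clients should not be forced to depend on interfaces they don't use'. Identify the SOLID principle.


This describes the Interface Segregation Principle (ISP)

Interface Segregation Principle (ISP)


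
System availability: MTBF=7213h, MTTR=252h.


Availability = MTBF / (MTBF + MTTR)
Availability = 7213 / (7213 + 252)
Availability = 7213 / 7465
Availability = 96.6242%

96.6242%


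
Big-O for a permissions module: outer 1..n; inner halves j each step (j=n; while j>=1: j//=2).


Reasoning: n times log n
Complexity: O(n log n)

O(n log n)


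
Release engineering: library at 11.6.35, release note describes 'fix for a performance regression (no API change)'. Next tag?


Current: 11.6.35
Change category: 'fix for a performance regression (no API change)' → patch bump
SemVer rule: patch bump → increment PATCH (MAJOR and MINOR unchanged)
New: 11.6.36

11.6.36


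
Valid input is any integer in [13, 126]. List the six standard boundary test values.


Range: [13, 126]
Boundaries: just below min, min, min+1, max-1, max, just above max
Values: [12, 13, 14, 125, 126, 127]

[12, 13, 14, 125, 126, 127]


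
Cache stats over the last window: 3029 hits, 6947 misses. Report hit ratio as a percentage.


Formula: hit rate = hits / (hits + misses) * 100
hit rate = 3029 / (3029 + 6947) * 100
hit rate = 3029 / 9976 * 100
hit rate = 30.36%

30.36%


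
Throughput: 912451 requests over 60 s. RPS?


Formula: throughput = requests / seconds
throughput = 912451 / 60
throughput = 15207.52 requests/second

15207.52 requests/second


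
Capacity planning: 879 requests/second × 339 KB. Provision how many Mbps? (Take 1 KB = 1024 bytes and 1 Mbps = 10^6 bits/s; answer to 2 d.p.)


Formula: Mbps = payload_bytes * RPS * 8 / 1e6
Payload per request = 339 KB = 339 * 1024 = 347136 bytes
Total bytes/sec = 347136 * 879 = 305132544
Total bits/sec = 305132544 * 8 = 2441060352
Mbps = 2441060352 / 1e6 = 2441.06

2441.06 Mbps


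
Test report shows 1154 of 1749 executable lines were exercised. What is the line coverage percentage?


Coverage = covered / total * 100
Coverage = 1154 / 1749 * 100
Coverage = 65.98%

65.98%


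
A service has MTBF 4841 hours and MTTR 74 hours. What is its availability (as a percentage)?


Availability = MTBF / (MTBF + MTTR)
Availability = 4841 / (4841 + 74)
Availability = 4841 / 4915
Availability = 98.4944%

98.4944%


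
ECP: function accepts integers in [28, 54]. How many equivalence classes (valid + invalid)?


Valid range: [28, 54]
Class 1: x < 28 — invalid
Class 2: 28 ≤ x ≤ 54 — valid
Class 3: x > 54 — invalid
Total equivalence classes: 3

3 equivalence classes


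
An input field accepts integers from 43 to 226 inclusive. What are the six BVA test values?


Range: [43, 226]
Boundaries: just below min, min, min+1, max-1, max, just above max
Values: [42, 43, 44, 225, 226, 227]

[42, 43, 44, 225, 226, 227]


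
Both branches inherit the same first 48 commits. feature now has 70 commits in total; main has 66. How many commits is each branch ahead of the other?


Common ancestor: commit #48
feature commits after divergence: 70 - 48 = 22
main commits after divergence: 66 - 48 = 18
feature is 22 commits ahead of main
main is 18 commits ahead of feature

feature ahead: 22, main ahead: 18


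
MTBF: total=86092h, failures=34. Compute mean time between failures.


Formula: MTBF = Total operating time / Number of failures
MTBF = 86092 / 34
MTBF = 2532.12 hours

2532.12 hours


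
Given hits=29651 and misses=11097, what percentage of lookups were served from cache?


Formula: hit rate = hits / (hits + misses) * 100
hit rate = 29651 / (29651 + 11097) * 100
hit rate = 29651 / 40748 * 100
hit rate = 72.77%

72.77%


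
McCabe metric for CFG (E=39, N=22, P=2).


Formula: V(G) = E - N + 2P
V(G) = 39 - 22 + 2*2
V(G) = 17 + 4
V(G) = 21

21


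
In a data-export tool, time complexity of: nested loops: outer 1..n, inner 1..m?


Reasoning: product of independent bounds
Complexity: O(n*m)

O(n*m)


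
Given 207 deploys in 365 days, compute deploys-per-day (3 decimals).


Formula: deployments per day = releases / days
= 207 / 365
= 0.567 deploys/day
(equivalently, 3.97 deploys/week)

0.567 deploys/day


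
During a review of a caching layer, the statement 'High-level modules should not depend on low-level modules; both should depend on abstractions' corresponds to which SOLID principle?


This describes the Dependency Inversion Principle (DIP)

Dependency Inversion Principle (DIP)


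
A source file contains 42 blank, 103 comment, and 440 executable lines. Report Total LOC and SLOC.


Total LOC = blank + comment + code
Total LOC = 42 + 103 + 440 = 585
SLOC (source only) = code = 440

Total LOC: 585, SLOC: 440


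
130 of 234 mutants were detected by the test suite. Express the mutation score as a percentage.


Mutation score = killed / total * 100
Mutation score = 130 / 234 * 100
Mutation score = 55.56%

55.56%


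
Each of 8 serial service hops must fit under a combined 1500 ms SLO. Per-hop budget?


Formula: per_stage = total_budget / stages
per_stage = 1500 / 8
per_stage = 187.5 ms

187.5 ms


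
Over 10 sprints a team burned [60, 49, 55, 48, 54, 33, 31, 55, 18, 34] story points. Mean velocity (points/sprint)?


Formula: Avg velocity = Total points / Number of sprints
Points: [60, 49, 55, 48, 54, 33, 31, 55, 18, 34]
Sum = 60 + 49 + 55 + 48 + 54 + 33 + 31 + 55 + 18 + 34 = 437
Avg velocity = 437 / 10 = 43.7 points/sprint

43.7 points/sprint


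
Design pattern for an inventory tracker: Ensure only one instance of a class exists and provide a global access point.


This matches the Singleton pattern

Singleton


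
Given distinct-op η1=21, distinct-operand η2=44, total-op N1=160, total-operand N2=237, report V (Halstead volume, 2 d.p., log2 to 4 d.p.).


Formula: V = N * log2(η), where N = N1 + N2 and η = η1 + η2
η = 21 + 44 = 65
N = 160 + 237 = 397
log2(65) ≈ 6.0224
V = 397 * 6.0224 = 2390.89

2390.89


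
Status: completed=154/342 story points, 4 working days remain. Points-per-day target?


Formula: Required rate = Remaining points / Days left
Remaining = 342 - 154 = 188 points
Required rate = 188 / 4 = 47.0 points/day

47.0 points/day


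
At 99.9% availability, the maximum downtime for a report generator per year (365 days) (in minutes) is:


Formula: allowed downtime = period * (100 - SLA) / 100
Period (year (365 days)) = 525600 minutes
Unavailability fraction = (100 - 99.9) / 100
Allowed downtime = 525600 * (100 - 99.9) / 100
Allowed downtime = 525.6 minutes

525.6 minutes


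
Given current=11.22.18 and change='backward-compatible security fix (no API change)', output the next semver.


Current: 11.22.18
Change category: 'backward-compatible security fix (no API change)' → patch bump
SemVer rule: patch bump → increment PATCH (MAJOR and MINOR unchanged)
New: 11.22.19

11.22.19


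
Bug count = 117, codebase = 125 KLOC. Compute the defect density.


Defect density = defects / KLOC
Defect density = 117 / 125
Defect density = 0.936 defects/KLOC

0.936 defects/KLOC


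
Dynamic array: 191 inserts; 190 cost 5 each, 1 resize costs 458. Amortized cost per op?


Formula: Amortized cost = Total cost / Operations
Total cost = (190 * 5) + (1 * 458)
Total cost = 950 + 458 = 1408
Amortized = 1408 / 191 = 7.3717

7.3717


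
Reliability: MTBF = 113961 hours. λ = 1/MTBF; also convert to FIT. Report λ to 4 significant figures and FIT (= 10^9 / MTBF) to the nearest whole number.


Formula: λ = 1 / MTBF; FIT = λ × 1e9 = 1e9 / MTBF
λ = 1 / 113961 ≈ 8.775e-06 failures/hour
FIT = 1e9 / 113961 ≈ 8775 failures per 1e9 hours (nearest whole number)

λ = 8.775e-06 /h, FIT = 8775


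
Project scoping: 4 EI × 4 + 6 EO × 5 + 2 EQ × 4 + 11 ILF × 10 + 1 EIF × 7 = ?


UFP = EI*4 + EO*5 + EQ*4 + ILF*10 + EIF*7
UFP = 4*4 + 6*5 + 2*4 + 11*10 + 1*7
UFP = 16 + 30 + 8 + 110 + 7
UFP = 171

171


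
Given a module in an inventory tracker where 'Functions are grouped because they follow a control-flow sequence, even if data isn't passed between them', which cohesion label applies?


Reasoning: Grouped by order of execution within a routine, not by data flow
Type: Procedural cohesion

Procedural cohesion


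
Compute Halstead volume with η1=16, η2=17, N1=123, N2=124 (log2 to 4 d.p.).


Formula: V = N * log2(η), where N = N1 + N2 and η = η1 + η2
η = 16 + 17 = 33
N = 123 + 124 = 247
log2(33) ≈ 5.0444
V = 247 * 5.0444 = 1245.97

1245.97


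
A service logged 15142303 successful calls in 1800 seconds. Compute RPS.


Formula: throughput = requests / seconds
throughput = 15142303 / 1800
throughput = 8412.39 requests/second

8412.39 requests/second


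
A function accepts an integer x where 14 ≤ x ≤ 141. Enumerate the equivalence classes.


Valid range: [14, 141]
Class 1: x < 14 — invalid
Class 2: 14 ≤ x ≤ 141 — valid
Class 3: x > 141 — invalid
Total equivalence classes: 3

3 equivalence classes


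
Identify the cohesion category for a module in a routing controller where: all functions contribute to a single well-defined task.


Reasoning: Best: single purpose
Type: Functional cohesion

Functional cohesion


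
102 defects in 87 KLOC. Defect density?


Defect density = defects / KLOC
Defect density = 102 / 87
Defect density = 1.172 defects/KLOC

1.172 defects/KLOC


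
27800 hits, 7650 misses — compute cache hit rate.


Formula: hit rate = hits / (hits + misses) * 100
hit rate = 27800 / (27800 + 7650) * 100
hit rate = 27800 / 35450 * 100
hit rate = 78.42%

78.42%


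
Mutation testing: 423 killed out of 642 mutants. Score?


Mutation score = killed / total * 100
Mutation score = 423 / 642 * 100
Mutation score = 65.89%

65.89%


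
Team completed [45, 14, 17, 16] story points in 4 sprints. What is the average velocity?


Formula: Avg velocity = Total points / Number of sprints
Points: [45, 14, 17, 16]
Sum = 45 + 14 + 17 + 16 = 92
Avg velocity = 92 / 4 = 23.0 points/sprint

23.0 points/sprint


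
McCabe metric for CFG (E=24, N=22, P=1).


Formula: V(G) = E - N + 2P
V(G) = 24 - 22 + 2*1
V(G) = 2 + 2
V(G) = 4

4


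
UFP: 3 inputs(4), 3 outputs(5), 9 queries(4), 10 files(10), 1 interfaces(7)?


UFP = EI*4 + EO*5 + EQ*4 + ILF*10 + EIF*7
UFP = 3*4 + 3*5 + 9*4 + 10*10 + 1*7
UFP = 12 + 15 + 36 + 100 + 7
UFP = 170

170


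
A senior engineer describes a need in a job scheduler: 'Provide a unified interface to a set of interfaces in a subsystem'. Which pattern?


This matches the Facade pattern

Facade


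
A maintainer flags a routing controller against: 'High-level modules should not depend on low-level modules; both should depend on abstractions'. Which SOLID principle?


This describes the Dependency Inversion Principle (DIP)

Dependency Inversion Principle (DIP)


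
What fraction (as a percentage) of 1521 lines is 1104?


Coverage = covered / total * 100
Coverage = 1104 / 1521 * 100
Coverage = 72.58%

72.58%


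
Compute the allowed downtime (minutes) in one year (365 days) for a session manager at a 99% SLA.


Formula: allowed downtime = period * (100 - SLA) / 100
Period (year (365 days)) = 525600 minutes
Unavailability fraction = (100 - 99.0) / 100
Allowed downtime = 525600 * (100 - 99.0) / 100
Allowed downtime = 5256.0 minutes

5256.0 minutes


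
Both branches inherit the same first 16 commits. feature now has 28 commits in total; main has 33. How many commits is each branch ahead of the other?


Common ancestor: commit #16
feature commits after divergence: 28 - 16 = 12
main commits after divergence: 33 - 16 = 17
feature is 12 commits ahead of main
main is 17 commits ahead of feature

feature ahead: 12, main ahead: 17


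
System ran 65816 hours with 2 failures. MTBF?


Formula: MTBF = Total operating time / Number of failures
MTBF = 65816 / 2
MTBF = 32908.0 hours

32908.0 hours


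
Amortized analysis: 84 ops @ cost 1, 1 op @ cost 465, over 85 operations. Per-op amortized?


Formula: Amortized cost = Total cost / Operations
Total cost = (84 * 1) + (1 * 465)
Total cost = 84 + 465 = 549
Amortized = 549 / 85 = 6.4588

6.4588


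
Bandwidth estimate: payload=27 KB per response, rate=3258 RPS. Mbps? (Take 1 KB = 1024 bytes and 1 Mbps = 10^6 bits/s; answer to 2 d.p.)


Formula: Mbps = payload_bytes * RPS * 8 / 1e6
Payload per request = 27 KB = 27 * 1024 = 27648 bytes
Total bytes/sec = 27648 * 3258 = 90077184
Total bits/sec = 90077184 * 8 = 720617472
Mbps = 720617472 / 1e6 = 720.62

720.62 Mbps


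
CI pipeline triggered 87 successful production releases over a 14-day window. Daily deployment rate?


Formula: deployments per day = releases / days
= 87 / 14
= 6.214 deploys/day
(equivalently, 43.5 deploys/week)

6.214 deploys/day


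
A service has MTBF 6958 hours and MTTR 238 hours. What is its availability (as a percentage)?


Availability = MTBF / (MTBF + MTTR)
Availability = 6958 / (6958 + 238)
Availability = 6958 / 7196
Availability = 96.6926%

96.6926%


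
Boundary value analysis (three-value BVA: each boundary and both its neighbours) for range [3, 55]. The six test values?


Range: [3, 55]
Boundaries: just below min, min, min+1, max-1, max, just above max
Values: [2, 3, 4, 54, 55, 56]

[2, 3, 4, 54, 55, 56]


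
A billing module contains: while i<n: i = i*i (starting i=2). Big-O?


Reasoning: squaring drives double-exponential growth; iterations ~ log log n
Complexity: O(log log n)

O(log log n)


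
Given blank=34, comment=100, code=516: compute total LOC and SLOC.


Total LOC = blank + comment + code
Total LOC = 34 + 100 + 516 = 650
SLOC (source only) = code = 516

Total LOC: 650, SLOC: 516


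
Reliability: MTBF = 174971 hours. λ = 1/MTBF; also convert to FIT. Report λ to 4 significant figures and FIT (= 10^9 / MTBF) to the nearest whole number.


Formula: λ = 1 / MTBF; FIT = λ × 1e9 = 1e9 / MTBF
λ = 1 / 174971 ≈ 5.715e-06 failures/hour
FIT = 1e9 / 174971 ≈ 5715 failures per 1e9 hours (nearest whole number)

λ = 5.715e-06 /h, FIT = 5715


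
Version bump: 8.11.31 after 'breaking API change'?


Current: 8.11.31
Change category: 'breaking API change' → major bump
SemVer rule: major bump → increment MAJOR, reset MINOR and PATCH to 0
New: 9.0.0

9.0.0


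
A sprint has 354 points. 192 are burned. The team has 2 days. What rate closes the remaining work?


Formula: Required rate = Remaining points / Days left
Remaining = 354 - 192 = 162 points
Required rate = 162 / 2 = 81.0 points/day

81.0 points/day


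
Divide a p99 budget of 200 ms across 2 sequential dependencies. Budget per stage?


Formula: per_stage = total_budget / stages
per_stage = 200 / 2
per_stage = 100.0 ms

100.0 ms


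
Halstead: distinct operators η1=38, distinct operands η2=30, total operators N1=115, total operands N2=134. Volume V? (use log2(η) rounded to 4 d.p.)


Formula: V = N * log2(η), where N = N1 + N2 and η = η1 + η2
η = 38 + 30 = 68
N = 115 + 134 = 249
log2(68) ≈ 6.0875
V = 249 * 6.0875 = 1515.79

1515.79


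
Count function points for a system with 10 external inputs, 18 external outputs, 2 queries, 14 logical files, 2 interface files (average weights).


UFP = EI*4 + EO*5 + EQ*4 + ILF*10 + EIF*7
UFP = 10*4 + 18*5 + 2*4 + 14*10 + 2*7
UFP = 40 + 90 + 8 + 140 + 14
UFP = 292

292


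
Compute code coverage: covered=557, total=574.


Coverage = covered / total * 100
Coverage = 557 / 574 * 100
Coverage = 97.04%

97.04%


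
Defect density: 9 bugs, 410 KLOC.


Defect density = defects / KLOC
Defect density = 9 / 410
Defect density = 0.022 defects/KLOC

0.022 defects/KLOC


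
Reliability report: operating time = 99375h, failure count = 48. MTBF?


Formula: MTBF = Total operating time / Number of failures
MTBF = 99375 / 48
MTBF = 2070.31 hours

2070.31 hours


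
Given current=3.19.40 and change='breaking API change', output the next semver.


Current: 3.19.40
Change category: 'breaking API change' → major bump
SemVer rule: major bump → increment MAJOR, reset MINOR and PATCH to 0
New: 4.0.0

4.0.0


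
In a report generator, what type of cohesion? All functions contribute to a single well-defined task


Reasoning: Best: single purpose
Type: Functional cohesion

Functional cohesion


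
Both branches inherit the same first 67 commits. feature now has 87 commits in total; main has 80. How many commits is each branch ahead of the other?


Common ancestor: commit #67
feature commits after divergence: 87 - 67 = 20
main commits after divergence: 80 - 67 = 13
feature is 20 commits ahead of main
main is 13 commits ahead of feature

feature ahead: 20, main ahead: 13


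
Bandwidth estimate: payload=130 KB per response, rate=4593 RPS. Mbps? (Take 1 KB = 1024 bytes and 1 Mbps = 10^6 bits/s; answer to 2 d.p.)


Formula: Mbps = payload_bytes * RPS * 8 / 1e6
Payload per request = 130 KB = 130 * 1024 = 133120 bytes
Total bytes/sec = 133120 * 4593 = 611420160
Total bits/sec = 611420160 * 8 = 4891361280
Mbps = 4891361280 / 1e6 = 4891.36

4891.36 Mbps


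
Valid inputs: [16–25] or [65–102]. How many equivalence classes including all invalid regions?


Valid ranges: [16,25] and [65,102]
Class 1: x < 16 — invalid
Class 2: 16 ≤ x ≤ 25 — valid
Class 3: 25 < x < 65 — invalid (gap between ranges)
Class 4: 65 ≤ x ≤ 102 — valid
Class 5: x > 102 — invalid
Total equivalence classes: 5

5 equivalence classes


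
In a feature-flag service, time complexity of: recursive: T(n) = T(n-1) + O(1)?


Reasoning: linear recursion with constant work per frame
Complexity: O(n)

O(n)


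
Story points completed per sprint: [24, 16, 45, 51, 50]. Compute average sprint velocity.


Formula: Avg velocity = Total points / Number of sprints
Points: [24, 16, 45, 51, 50]
Sum = 24 + 16 + 45 + 51 + 50 = 186
Avg velocity = 186 / 5 = 37.2 points/sprint

37.2 points/sprint


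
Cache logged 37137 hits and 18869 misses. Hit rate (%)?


Formula: hit rate = hits / (hits + misses) * 100
hit rate = 37137 / (37137 + 18869) * 100
hit rate = 37137 / 56006 * 100
hit rate = 66.31%

66.31%


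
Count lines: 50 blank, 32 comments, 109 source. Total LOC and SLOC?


Total LOC = blank + comment + code
Total LOC = 50 + 32 + 109 = 191
SLOC (source only) = code = 109

Total LOC: 191, SLOC: 109


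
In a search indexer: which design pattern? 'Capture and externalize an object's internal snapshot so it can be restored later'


This matches the Memento pattern

Memento


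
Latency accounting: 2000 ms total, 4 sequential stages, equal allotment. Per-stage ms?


Formula: per_stage = total_budget / stages
per_stage = 2000 / 4
per_stage = 500.0 ms

500.0 ms


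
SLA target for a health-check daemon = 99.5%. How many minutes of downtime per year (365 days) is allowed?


Formula: allowed downtime = period * (100 - SLA) / 100
Period (year (365 days)) = 525600 minutes
Unavailability fraction = (100 - 99.5) / 100
Allowed downtime = 525600 * (100 - 99.5) / 100
Allowed downtime = 2628.0 minutes

2628.0 minutes


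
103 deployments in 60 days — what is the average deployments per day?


Formula: deployments per day = releases / days
= 103 / 60
= 1.717 deploys/day
(equivalently, 12.02 deploys/week)

1.717 deploys/day


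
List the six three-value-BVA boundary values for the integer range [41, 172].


Range: [41, 172]
Boundaries: just below min, min, min+1, max-1, max, just above max
Values: [40, 41, 42, 171, 172, 173]

[40, 41, 42, 171, 172, 173]


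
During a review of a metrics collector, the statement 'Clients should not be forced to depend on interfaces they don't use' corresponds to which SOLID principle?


This describes the Interface Segregation Principle (ISP)

Interface Segregation Principle (ISP)
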